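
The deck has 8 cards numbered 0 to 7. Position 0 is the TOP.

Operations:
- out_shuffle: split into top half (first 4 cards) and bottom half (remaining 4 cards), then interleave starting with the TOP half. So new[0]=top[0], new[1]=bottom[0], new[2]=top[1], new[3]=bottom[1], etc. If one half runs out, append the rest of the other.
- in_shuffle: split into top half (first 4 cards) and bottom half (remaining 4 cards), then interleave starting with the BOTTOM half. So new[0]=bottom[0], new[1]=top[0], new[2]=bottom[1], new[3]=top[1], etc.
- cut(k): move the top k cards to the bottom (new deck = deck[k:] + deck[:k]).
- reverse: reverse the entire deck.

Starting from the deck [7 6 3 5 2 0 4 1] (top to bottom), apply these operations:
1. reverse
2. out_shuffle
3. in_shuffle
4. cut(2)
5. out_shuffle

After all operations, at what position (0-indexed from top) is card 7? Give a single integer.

After op 1 (reverse): [1 4 0 2 5 3 6 7]
After op 2 (out_shuffle): [1 5 4 3 0 6 2 7]
After op 3 (in_shuffle): [0 1 6 5 2 4 7 3]
After op 4 (cut(2)): [6 5 2 4 7 3 0 1]
After op 5 (out_shuffle): [6 7 5 3 2 0 4 1]
Card 7 is at position 1.

Answer: 1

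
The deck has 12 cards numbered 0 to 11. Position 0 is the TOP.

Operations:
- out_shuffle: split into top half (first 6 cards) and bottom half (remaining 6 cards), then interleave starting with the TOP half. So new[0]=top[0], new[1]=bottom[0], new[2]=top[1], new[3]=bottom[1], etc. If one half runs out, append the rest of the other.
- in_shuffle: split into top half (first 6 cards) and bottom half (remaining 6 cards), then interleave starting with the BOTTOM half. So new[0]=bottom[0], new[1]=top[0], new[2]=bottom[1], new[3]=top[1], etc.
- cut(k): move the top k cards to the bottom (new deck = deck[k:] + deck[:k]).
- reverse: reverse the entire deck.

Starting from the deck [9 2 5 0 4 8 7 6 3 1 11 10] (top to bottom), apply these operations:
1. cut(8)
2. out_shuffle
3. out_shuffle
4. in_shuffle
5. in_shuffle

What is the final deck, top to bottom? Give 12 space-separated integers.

Answer: 2 0 8 3 4 7 1 10 6 11 9 5

Derivation:
After op 1 (cut(8)): [3 1 11 10 9 2 5 0 4 8 7 6]
After op 2 (out_shuffle): [3 5 1 0 11 4 10 8 9 7 2 6]
After op 3 (out_shuffle): [3 10 5 8 1 9 0 7 11 2 4 6]
After op 4 (in_shuffle): [0 3 7 10 11 5 2 8 4 1 6 9]
After op 5 (in_shuffle): [2 0 8 3 4 7 1 10 6 11 9 5]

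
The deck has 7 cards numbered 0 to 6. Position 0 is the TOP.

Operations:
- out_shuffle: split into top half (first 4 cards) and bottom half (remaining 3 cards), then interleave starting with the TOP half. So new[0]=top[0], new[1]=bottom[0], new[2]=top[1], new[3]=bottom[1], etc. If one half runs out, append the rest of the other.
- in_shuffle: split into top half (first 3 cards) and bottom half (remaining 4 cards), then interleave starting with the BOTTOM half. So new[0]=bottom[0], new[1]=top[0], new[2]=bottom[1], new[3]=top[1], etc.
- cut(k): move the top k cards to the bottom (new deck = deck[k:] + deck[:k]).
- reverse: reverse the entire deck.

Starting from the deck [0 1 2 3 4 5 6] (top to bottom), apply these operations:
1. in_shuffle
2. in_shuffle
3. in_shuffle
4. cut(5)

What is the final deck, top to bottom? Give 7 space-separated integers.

After op 1 (in_shuffle): [3 0 4 1 5 2 6]
After op 2 (in_shuffle): [1 3 5 0 2 4 6]
After op 3 (in_shuffle): [0 1 2 3 4 5 6]
After op 4 (cut(5)): [5 6 0 1 2 3 4]

Answer: 5 6 0 1 2 3 4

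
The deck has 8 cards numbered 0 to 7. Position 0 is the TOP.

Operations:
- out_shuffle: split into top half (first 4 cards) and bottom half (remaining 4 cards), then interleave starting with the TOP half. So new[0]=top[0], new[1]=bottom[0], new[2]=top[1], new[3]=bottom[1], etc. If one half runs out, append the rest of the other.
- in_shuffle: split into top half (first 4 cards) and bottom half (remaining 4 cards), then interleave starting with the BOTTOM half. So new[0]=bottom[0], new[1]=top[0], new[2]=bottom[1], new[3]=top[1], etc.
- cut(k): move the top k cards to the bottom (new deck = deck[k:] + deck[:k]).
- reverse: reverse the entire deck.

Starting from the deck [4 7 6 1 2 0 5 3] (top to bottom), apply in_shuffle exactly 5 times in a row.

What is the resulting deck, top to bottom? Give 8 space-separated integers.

Answer: 7 1 0 3 4 6 2 5

Derivation:
After op 1 (in_shuffle): [2 4 0 7 5 6 3 1]
After op 2 (in_shuffle): [5 2 6 4 3 0 1 7]
After op 3 (in_shuffle): [3 5 0 2 1 6 7 4]
After op 4 (in_shuffle): [1 3 6 5 7 0 4 2]
After op 5 (in_shuffle): [7 1 0 3 4 6 2 5]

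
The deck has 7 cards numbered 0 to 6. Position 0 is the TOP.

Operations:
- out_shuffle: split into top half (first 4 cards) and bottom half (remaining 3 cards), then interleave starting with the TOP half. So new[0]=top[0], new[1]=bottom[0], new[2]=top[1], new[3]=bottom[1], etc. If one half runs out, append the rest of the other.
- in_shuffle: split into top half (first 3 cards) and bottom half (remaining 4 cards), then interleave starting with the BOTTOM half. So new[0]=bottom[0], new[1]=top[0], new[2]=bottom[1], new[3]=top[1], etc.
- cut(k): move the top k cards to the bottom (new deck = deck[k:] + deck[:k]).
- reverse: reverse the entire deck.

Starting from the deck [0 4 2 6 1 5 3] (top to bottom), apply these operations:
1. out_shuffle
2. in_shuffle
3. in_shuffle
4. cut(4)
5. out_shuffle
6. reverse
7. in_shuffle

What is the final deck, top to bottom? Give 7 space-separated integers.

After op 1 (out_shuffle): [0 1 4 5 2 3 6]
After op 2 (in_shuffle): [5 0 2 1 3 4 6]
After op 3 (in_shuffle): [1 5 3 0 4 2 6]
After op 4 (cut(4)): [4 2 6 1 5 3 0]
After op 5 (out_shuffle): [4 5 2 3 6 0 1]
After op 6 (reverse): [1 0 6 3 2 5 4]
After op 7 (in_shuffle): [3 1 2 0 5 6 4]

Answer: 3 1 2 0 5 6 4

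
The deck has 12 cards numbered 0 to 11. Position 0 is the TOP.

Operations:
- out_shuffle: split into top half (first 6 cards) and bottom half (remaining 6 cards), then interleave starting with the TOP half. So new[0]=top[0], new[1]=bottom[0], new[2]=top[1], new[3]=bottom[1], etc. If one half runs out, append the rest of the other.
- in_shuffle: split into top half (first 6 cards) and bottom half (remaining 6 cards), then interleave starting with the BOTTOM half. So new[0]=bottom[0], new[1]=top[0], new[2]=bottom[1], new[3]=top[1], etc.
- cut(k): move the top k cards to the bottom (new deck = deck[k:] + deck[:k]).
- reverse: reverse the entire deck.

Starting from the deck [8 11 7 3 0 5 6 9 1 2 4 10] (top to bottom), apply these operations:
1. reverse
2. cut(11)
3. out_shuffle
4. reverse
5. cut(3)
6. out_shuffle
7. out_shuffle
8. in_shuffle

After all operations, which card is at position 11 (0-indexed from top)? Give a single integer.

Answer: 4

Derivation:
After op 1 (reverse): [10 4 2 1 9 6 5 0 3 7 11 8]
After op 2 (cut(11)): [8 10 4 2 1 9 6 5 0 3 7 11]
After op 3 (out_shuffle): [8 6 10 5 4 0 2 3 1 7 9 11]
After op 4 (reverse): [11 9 7 1 3 2 0 4 5 10 6 8]
After op 5 (cut(3)): [1 3 2 0 4 5 10 6 8 11 9 7]
After op 6 (out_shuffle): [1 10 3 6 2 8 0 11 4 9 5 7]
After op 7 (out_shuffle): [1 0 10 11 3 4 6 9 2 5 8 7]
After op 8 (in_shuffle): [6 1 9 0 2 10 5 11 8 3 7 4]
Position 11: card 4.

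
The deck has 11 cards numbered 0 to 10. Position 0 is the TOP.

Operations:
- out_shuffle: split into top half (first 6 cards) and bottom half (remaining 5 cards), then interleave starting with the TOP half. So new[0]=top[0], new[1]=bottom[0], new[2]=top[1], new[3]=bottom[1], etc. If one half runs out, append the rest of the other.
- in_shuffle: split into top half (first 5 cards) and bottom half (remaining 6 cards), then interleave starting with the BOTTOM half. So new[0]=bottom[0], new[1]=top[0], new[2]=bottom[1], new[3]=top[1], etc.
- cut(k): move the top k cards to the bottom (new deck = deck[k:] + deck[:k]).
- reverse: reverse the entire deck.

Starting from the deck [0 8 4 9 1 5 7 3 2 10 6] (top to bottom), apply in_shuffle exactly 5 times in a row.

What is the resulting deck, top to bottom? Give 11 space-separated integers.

After op 1 (in_shuffle): [5 0 7 8 3 4 2 9 10 1 6]
After op 2 (in_shuffle): [4 5 2 0 9 7 10 8 1 3 6]
After op 3 (in_shuffle): [7 4 10 5 8 2 1 0 3 9 6]
After op 4 (in_shuffle): [2 7 1 4 0 10 3 5 9 8 6]
After op 5 (in_shuffle): [10 2 3 7 5 1 9 4 8 0 6]

Answer: 10 2 3 7 5 1 9 4 8 0 6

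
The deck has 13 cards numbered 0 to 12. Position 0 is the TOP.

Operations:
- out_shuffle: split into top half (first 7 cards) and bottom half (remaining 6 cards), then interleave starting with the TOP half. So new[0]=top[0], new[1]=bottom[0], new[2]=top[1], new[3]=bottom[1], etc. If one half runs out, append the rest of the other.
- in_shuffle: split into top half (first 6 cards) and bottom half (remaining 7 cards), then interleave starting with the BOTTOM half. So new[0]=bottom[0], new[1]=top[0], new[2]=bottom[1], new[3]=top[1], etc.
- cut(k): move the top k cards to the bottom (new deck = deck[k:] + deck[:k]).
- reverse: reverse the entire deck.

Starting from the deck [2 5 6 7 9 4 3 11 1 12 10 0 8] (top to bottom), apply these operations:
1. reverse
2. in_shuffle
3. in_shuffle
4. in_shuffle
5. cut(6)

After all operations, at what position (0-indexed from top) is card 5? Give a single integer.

After op 1 (reverse): [8 0 10 12 1 11 3 4 9 7 6 5 2]
After op 2 (in_shuffle): [3 8 4 0 9 10 7 12 6 1 5 11 2]
After op 3 (in_shuffle): [7 3 12 8 6 4 1 0 5 9 11 10 2]
After op 4 (in_shuffle): [1 7 0 3 5 12 9 8 11 6 10 4 2]
After op 5 (cut(6)): [9 8 11 6 10 4 2 1 7 0 3 5 12]
Card 5 is at position 11.

Answer: 11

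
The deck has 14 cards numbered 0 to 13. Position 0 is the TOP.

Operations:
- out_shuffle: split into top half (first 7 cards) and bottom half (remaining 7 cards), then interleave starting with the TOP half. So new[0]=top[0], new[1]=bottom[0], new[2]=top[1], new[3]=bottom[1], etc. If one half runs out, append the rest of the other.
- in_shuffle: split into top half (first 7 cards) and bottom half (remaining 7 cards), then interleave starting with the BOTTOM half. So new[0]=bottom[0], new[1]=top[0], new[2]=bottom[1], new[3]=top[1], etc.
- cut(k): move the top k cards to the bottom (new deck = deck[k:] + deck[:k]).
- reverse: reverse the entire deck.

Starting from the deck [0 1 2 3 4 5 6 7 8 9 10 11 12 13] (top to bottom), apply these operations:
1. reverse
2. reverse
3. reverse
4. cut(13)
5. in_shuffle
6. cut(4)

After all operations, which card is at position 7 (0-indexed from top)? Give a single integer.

After op 1 (reverse): [13 12 11 10 9 8 7 6 5 4 3 2 1 0]
After op 2 (reverse): [0 1 2 3 4 5 6 7 8 9 10 11 12 13]
After op 3 (reverse): [13 12 11 10 9 8 7 6 5 4 3 2 1 0]
After op 4 (cut(13)): [0 13 12 11 10 9 8 7 6 5 4 3 2 1]
After op 5 (in_shuffle): [7 0 6 13 5 12 4 11 3 10 2 9 1 8]
After op 6 (cut(4)): [5 12 4 11 3 10 2 9 1 8 7 0 6 13]
Position 7: card 9.

Answer: 9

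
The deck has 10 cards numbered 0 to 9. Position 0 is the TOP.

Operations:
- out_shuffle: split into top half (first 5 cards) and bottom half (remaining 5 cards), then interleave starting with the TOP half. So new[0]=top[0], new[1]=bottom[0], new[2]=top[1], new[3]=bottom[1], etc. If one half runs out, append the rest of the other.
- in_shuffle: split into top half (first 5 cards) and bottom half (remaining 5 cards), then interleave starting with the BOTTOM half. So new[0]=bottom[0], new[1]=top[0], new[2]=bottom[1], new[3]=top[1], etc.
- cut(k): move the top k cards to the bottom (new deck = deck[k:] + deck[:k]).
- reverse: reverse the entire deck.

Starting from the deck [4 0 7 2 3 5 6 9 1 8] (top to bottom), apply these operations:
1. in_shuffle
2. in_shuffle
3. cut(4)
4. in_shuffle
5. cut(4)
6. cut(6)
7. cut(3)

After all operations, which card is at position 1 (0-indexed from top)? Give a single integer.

Answer: 5

Derivation:
After op 1 (in_shuffle): [5 4 6 0 9 7 1 2 8 3]
After op 2 (in_shuffle): [7 5 1 4 2 6 8 0 3 9]
After op 3 (cut(4)): [2 6 8 0 3 9 7 5 1 4]
After op 4 (in_shuffle): [9 2 7 6 5 8 1 0 4 3]
After op 5 (cut(4)): [5 8 1 0 4 3 9 2 7 6]
After op 6 (cut(6)): [9 2 7 6 5 8 1 0 4 3]
After op 7 (cut(3)): [6 5 8 1 0 4 3 9 2 7]
Position 1: card 5.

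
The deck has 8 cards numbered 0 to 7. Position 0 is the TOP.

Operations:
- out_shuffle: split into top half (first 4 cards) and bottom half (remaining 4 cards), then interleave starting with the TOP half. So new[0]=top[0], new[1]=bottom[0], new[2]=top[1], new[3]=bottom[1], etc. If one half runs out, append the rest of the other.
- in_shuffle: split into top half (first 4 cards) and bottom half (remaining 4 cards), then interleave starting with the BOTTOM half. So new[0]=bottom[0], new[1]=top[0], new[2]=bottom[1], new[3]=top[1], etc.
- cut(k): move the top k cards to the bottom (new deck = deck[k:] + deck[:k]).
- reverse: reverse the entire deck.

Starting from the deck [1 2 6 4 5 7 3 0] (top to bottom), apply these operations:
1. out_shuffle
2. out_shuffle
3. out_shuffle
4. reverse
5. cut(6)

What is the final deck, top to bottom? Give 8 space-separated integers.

Answer: 2 1 0 3 7 5 4 6

Derivation:
After op 1 (out_shuffle): [1 5 2 7 6 3 4 0]
After op 2 (out_shuffle): [1 6 5 3 2 4 7 0]
After op 3 (out_shuffle): [1 2 6 4 5 7 3 0]
After op 4 (reverse): [0 3 7 5 4 6 2 1]
After op 5 (cut(6)): [2 1 0 3 7 5 4 6]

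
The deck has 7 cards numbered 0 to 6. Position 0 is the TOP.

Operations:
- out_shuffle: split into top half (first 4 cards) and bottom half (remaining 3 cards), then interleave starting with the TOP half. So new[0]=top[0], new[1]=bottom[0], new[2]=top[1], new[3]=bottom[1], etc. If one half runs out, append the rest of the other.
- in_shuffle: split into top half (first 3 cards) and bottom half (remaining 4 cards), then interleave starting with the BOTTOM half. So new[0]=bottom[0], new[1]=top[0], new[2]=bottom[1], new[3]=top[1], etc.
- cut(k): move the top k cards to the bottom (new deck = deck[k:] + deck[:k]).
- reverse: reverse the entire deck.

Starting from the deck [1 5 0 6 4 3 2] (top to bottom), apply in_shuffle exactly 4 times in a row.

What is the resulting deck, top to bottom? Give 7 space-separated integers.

After op 1 (in_shuffle): [6 1 4 5 3 0 2]
After op 2 (in_shuffle): [5 6 3 1 0 4 2]
After op 3 (in_shuffle): [1 5 0 6 4 3 2]
After op 4 (in_shuffle): [6 1 4 5 3 0 2]

Answer: 6 1 4 5 3 0 2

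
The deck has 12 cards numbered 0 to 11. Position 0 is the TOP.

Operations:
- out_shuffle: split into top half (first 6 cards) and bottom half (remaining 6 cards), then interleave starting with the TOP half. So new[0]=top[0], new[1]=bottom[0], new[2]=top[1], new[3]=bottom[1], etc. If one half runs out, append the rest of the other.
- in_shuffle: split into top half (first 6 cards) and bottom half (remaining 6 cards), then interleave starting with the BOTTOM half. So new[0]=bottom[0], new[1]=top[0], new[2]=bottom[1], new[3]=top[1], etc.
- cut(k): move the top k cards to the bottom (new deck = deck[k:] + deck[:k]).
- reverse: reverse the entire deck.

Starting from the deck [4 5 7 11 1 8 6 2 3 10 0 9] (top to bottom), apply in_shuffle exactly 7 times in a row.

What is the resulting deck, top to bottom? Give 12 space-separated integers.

Answer: 8 9 1 0 11 10 7 3 5 2 4 6

Derivation:
After op 1 (in_shuffle): [6 4 2 5 3 7 10 11 0 1 9 8]
After op 2 (in_shuffle): [10 6 11 4 0 2 1 5 9 3 8 7]
After op 3 (in_shuffle): [1 10 5 6 9 11 3 4 8 0 7 2]
After op 4 (in_shuffle): [3 1 4 10 8 5 0 6 7 9 2 11]
After op 5 (in_shuffle): [0 3 6 1 7 4 9 10 2 8 11 5]
After op 6 (in_shuffle): [9 0 10 3 2 6 8 1 11 7 5 4]
After op 7 (in_shuffle): [8 9 1 0 11 10 7 3 5 2 4 6]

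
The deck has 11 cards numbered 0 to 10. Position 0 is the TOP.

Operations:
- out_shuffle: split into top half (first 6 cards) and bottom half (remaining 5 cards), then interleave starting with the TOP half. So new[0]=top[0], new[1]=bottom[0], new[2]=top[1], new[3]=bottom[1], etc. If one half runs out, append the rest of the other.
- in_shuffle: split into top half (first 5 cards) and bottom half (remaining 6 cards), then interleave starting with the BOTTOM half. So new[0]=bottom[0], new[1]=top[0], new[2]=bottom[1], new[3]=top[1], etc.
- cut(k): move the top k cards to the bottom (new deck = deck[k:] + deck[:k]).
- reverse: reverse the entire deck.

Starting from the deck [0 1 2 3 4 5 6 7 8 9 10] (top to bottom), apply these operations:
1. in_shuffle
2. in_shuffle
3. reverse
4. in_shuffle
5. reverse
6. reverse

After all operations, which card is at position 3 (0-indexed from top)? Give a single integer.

After op 1 (in_shuffle): [5 0 6 1 7 2 8 3 9 4 10]
After op 2 (in_shuffle): [2 5 8 0 3 6 9 1 4 7 10]
After op 3 (reverse): [10 7 4 1 9 6 3 0 8 5 2]
After op 4 (in_shuffle): [6 10 3 7 0 4 8 1 5 9 2]
After op 5 (reverse): [2 9 5 1 8 4 0 7 3 10 6]
After op 6 (reverse): [6 10 3 7 0 4 8 1 5 9 2]
Position 3: card 7.

Answer: 7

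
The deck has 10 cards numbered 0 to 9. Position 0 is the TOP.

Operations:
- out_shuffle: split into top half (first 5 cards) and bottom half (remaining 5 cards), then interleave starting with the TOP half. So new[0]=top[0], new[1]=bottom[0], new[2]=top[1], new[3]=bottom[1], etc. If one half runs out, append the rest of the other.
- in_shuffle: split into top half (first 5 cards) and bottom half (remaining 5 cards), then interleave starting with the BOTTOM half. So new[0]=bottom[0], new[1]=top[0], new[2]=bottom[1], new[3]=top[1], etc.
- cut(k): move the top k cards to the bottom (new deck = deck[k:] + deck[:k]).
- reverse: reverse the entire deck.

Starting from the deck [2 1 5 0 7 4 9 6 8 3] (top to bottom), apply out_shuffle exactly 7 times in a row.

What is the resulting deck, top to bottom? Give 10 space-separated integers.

Answer: 2 4 1 9 5 6 0 8 7 3

Derivation:
After op 1 (out_shuffle): [2 4 1 9 5 6 0 8 7 3]
After op 2 (out_shuffle): [2 6 4 0 1 8 9 7 5 3]
After op 3 (out_shuffle): [2 8 6 9 4 7 0 5 1 3]
After op 4 (out_shuffle): [2 7 8 0 6 5 9 1 4 3]
After op 5 (out_shuffle): [2 5 7 9 8 1 0 4 6 3]
After op 6 (out_shuffle): [2 1 5 0 7 4 9 6 8 3]
After op 7 (out_shuffle): [2 4 1 9 5 6 0 8 7 3]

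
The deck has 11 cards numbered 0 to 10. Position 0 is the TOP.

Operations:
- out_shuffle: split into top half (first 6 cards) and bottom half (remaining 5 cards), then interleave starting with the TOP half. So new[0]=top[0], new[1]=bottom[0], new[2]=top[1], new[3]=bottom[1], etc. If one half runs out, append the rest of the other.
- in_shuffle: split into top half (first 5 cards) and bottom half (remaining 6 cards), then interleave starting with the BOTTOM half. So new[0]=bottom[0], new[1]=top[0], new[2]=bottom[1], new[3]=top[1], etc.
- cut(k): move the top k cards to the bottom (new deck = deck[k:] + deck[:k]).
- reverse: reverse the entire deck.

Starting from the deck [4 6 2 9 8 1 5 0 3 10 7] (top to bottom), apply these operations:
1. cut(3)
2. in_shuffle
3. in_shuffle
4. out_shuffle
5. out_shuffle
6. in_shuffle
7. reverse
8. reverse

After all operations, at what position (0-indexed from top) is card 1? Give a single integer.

After op 1 (cut(3)): [9 8 1 5 0 3 10 7 4 6 2]
After op 2 (in_shuffle): [3 9 10 8 7 1 4 5 6 0 2]
After op 3 (in_shuffle): [1 3 4 9 5 10 6 8 0 7 2]
After op 4 (out_shuffle): [1 6 3 8 4 0 9 7 5 2 10]
After op 5 (out_shuffle): [1 9 6 7 3 5 8 2 4 10 0]
After op 6 (in_shuffle): [5 1 8 9 2 6 4 7 10 3 0]
After op 7 (reverse): [0 3 10 7 4 6 2 9 8 1 5]
After op 8 (reverse): [5 1 8 9 2 6 4 7 10 3 0]
Card 1 is at position 1.

Answer: 1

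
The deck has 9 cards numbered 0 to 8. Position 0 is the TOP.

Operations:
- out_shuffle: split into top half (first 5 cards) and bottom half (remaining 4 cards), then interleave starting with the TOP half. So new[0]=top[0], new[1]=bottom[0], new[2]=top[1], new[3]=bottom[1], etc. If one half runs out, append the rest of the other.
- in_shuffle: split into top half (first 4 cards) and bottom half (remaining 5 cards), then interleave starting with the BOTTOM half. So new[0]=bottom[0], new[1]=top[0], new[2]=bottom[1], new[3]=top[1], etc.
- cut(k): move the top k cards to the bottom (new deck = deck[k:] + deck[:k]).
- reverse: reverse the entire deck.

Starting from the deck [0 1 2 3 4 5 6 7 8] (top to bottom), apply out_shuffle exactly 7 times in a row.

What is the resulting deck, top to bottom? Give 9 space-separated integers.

Answer: 0 5 1 6 2 7 3 8 4

Derivation:
After op 1 (out_shuffle): [0 5 1 6 2 7 3 8 4]
After op 2 (out_shuffle): [0 7 5 3 1 8 6 4 2]
After op 3 (out_shuffle): [0 8 7 6 5 4 3 2 1]
After op 4 (out_shuffle): [0 4 8 3 7 2 6 1 5]
After op 5 (out_shuffle): [0 2 4 6 8 1 3 5 7]
After op 6 (out_shuffle): [0 1 2 3 4 5 6 7 8]
After op 7 (out_shuffle): [0 5 1 6 2 7 3 8 4]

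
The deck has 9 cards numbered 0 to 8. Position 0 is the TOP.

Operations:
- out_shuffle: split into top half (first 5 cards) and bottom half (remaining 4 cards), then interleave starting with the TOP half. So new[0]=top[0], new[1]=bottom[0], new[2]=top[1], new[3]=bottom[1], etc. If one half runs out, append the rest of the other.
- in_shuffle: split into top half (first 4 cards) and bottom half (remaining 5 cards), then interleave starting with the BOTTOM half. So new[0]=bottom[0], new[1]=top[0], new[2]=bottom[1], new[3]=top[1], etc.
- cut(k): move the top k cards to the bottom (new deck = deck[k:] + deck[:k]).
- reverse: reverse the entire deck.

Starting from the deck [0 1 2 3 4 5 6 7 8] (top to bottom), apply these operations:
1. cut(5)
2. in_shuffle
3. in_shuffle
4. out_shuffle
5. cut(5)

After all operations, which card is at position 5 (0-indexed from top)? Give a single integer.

After op 1 (cut(5)): [5 6 7 8 0 1 2 3 4]
After op 2 (in_shuffle): [0 5 1 6 2 7 3 8 4]
After op 3 (in_shuffle): [2 0 7 5 3 1 8 6 4]
After op 4 (out_shuffle): [2 1 0 8 7 6 5 4 3]
After op 5 (cut(5)): [6 5 4 3 2 1 0 8 7]
Position 5: card 1.

Answer: 1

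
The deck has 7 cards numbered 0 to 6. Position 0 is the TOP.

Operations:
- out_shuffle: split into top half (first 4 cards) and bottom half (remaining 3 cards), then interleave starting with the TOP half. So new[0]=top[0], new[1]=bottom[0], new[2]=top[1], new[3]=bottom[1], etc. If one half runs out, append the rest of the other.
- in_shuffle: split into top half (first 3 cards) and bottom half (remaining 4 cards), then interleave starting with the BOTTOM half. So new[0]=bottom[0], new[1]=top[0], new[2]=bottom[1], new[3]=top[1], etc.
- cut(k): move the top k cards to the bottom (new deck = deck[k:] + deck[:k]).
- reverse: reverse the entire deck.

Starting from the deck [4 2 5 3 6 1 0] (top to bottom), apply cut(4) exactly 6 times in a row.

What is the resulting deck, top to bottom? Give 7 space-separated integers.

Answer: 3 6 1 0 4 2 5

Derivation:
After op 1 (cut(4)): [6 1 0 4 2 5 3]
After op 2 (cut(4)): [2 5 3 6 1 0 4]
After op 3 (cut(4)): [1 0 4 2 5 3 6]
After op 4 (cut(4)): [5 3 6 1 0 4 2]
After op 5 (cut(4)): [0 4 2 5 3 6 1]
After op 6 (cut(4)): [3 6 1 0 4 2 5]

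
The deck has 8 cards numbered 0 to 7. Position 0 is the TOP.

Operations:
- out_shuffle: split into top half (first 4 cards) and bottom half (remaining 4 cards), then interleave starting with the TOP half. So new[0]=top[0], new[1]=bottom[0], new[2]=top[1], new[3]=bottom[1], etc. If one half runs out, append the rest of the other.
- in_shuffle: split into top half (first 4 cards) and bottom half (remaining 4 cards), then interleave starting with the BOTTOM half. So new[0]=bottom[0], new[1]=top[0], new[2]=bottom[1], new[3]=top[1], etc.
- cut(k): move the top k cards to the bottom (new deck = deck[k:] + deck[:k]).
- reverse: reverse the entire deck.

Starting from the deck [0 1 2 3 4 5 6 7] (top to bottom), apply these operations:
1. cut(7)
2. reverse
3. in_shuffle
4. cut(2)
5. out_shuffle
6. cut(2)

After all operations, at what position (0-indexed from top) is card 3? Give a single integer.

After op 1 (cut(7)): [7 0 1 2 3 4 5 6]
After op 2 (reverse): [6 5 4 3 2 1 0 7]
After op 3 (in_shuffle): [2 6 1 5 0 4 7 3]
After op 4 (cut(2)): [1 5 0 4 7 3 2 6]
After op 5 (out_shuffle): [1 7 5 3 0 2 4 6]
After op 6 (cut(2)): [5 3 0 2 4 6 1 7]
Card 3 is at position 1.

Answer: 1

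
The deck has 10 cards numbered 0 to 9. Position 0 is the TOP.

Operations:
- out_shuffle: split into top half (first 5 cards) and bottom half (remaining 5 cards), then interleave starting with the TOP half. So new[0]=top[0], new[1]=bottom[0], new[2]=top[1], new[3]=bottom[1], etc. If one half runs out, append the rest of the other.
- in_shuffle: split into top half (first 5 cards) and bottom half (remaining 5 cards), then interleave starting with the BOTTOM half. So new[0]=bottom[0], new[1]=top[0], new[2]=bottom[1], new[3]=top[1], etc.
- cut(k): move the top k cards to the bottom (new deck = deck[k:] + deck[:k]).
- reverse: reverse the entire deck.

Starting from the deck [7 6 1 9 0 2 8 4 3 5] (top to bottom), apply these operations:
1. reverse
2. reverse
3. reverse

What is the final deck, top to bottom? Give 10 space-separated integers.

After op 1 (reverse): [5 3 4 8 2 0 9 1 6 7]
After op 2 (reverse): [7 6 1 9 0 2 8 4 3 5]
After op 3 (reverse): [5 3 4 8 2 0 9 1 6 7]

Answer: 5 3 4 8 2 0 9 1 6 7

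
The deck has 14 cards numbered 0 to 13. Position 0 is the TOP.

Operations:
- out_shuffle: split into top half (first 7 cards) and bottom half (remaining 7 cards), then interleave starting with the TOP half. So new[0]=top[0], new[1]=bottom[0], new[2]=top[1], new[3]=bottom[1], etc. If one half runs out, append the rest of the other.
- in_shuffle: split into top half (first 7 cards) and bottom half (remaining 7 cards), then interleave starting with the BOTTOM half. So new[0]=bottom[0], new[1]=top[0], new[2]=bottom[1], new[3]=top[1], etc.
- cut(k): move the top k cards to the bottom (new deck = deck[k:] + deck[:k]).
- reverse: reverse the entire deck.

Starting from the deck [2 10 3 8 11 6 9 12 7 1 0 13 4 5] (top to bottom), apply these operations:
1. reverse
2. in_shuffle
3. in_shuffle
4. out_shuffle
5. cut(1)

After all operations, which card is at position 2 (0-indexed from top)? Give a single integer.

After op 1 (reverse): [5 4 13 0 1 7 12 9 6 11 8 3 10 2]
After op 2 (in_shuffle): [9 5 6 4 11 13 8 0 3 1 10 7 2 12]
After op 3 (in_shuffle): [0 9 3 5 1 6 10 4 7 11 2 13 12 8]
After op 4 (out_shuffle): [0 4 9 7 3 11 5 2 1 13 6 12 10 8]
After op 5 (cut(1)): [4 9 7 3 11 5 2 1 13 6 12 10 8 0]
Position 2: card 7.

Answer: 7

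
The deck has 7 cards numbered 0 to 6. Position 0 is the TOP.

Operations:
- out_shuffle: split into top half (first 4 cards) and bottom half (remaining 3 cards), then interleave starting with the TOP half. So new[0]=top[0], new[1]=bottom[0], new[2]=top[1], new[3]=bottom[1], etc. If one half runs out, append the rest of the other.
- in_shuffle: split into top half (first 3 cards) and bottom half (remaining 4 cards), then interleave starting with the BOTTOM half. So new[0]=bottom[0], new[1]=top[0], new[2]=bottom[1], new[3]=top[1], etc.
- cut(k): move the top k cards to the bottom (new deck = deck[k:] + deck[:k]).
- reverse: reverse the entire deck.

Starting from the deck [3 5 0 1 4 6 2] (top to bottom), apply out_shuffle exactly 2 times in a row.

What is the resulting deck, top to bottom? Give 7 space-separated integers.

After op 1 (out_shuffle): [3 4 5 6 0 2 1]
After op 2 (out_shuffle): [3 0 4 2 5 1 6]

Answer: 3 0 4 2 5 1 6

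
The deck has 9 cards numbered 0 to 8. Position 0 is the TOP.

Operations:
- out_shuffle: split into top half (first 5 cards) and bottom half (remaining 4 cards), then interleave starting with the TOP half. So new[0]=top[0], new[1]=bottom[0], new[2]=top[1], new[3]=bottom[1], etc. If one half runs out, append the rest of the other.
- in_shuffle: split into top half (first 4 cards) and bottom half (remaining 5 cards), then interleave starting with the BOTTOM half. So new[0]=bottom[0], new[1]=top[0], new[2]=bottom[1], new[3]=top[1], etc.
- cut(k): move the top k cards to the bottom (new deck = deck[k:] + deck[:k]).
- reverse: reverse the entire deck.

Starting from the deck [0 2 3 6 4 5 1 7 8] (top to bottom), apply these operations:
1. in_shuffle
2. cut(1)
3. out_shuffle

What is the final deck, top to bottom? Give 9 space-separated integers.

After op 1 (in_shuffle): [4 0 5 2 1 3 7 6 8]
After op 2 (cut(1)): [0 5 2 1 3 7 6 8 4]
After op 3 (out_shuffle): [0 7 5 6 2 8 1 4 3]

Answer: 0 7 5 6 2 8 1 4 3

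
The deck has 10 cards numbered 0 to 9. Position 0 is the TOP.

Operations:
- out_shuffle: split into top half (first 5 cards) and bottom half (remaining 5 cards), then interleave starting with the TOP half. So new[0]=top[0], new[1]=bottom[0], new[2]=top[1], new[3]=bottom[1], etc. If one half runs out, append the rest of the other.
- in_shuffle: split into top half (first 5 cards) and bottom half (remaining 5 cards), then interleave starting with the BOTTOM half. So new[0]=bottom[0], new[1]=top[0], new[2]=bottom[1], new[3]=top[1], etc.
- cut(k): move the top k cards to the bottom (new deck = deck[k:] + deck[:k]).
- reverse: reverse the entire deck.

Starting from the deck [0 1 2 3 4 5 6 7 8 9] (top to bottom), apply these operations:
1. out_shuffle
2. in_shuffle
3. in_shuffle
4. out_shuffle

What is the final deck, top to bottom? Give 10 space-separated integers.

Answer: 1 3 7 9 4 5 0 2 6 8

Derivation:
After op 1 (out_shuffle): [0 5 1 6 2 7 3 8 4 9]
After op 2 (in_shuffle): [7 0 3 5 8 1 4 6 9 2]
After op 3 (in_shuffle): [1 7 4 0 6 3 9 5 2 8]
After op 4 (out_shuffle): [1 3 7 9 4 5 0 2 6 8]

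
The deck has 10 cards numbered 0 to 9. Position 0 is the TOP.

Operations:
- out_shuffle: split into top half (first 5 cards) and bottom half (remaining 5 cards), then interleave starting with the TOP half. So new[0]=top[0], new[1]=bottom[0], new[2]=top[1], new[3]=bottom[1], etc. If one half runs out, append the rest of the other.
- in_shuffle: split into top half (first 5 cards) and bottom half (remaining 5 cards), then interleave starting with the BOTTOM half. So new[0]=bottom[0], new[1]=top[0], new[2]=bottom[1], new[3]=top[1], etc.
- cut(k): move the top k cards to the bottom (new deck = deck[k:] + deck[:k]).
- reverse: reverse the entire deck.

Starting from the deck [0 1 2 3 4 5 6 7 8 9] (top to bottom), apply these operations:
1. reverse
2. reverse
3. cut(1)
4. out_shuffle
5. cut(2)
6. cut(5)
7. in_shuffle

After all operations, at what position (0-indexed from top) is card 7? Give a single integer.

After op 1 (reverse): [9 8 7 6 5 4 3 2 1 0]
After op 2 (reverse): [0 1 2 3 4 5 6 7 8 9]
After op 3 (cut(1)): [1 2 3 4 5 6 7 8 9 0]
After op 4 (out_shuffle): [1 6 2 7 3 8 4 9 5 0]
After op 5 (cut(2)): [2 7 3 8 4 9 5 0 1 6]
After op 6 (cut(5)): [9 5 0 1 6 2 7 3 8 4]
After op 7 (in_shuffle): [2 9 7 5 3 0 8 1 4 6]
Card 7 is at position 2.

Answer: 2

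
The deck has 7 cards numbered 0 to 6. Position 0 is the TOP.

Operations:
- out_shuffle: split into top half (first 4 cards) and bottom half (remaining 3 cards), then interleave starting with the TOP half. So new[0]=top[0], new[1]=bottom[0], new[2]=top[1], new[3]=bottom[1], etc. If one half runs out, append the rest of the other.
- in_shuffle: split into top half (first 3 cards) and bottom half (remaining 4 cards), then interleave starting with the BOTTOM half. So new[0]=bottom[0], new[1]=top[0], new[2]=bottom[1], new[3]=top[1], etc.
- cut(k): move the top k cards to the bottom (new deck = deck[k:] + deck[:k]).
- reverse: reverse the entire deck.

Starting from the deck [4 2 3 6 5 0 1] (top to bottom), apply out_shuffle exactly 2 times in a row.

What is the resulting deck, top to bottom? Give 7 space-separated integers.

Answer: 4 3 5 1 2 6 0

Derivation:
After op 1 (out_shuffle): [4 5 2 0 3 1 6]
After op 2 (out_shuffle): [4 3 5 1 2 6 0]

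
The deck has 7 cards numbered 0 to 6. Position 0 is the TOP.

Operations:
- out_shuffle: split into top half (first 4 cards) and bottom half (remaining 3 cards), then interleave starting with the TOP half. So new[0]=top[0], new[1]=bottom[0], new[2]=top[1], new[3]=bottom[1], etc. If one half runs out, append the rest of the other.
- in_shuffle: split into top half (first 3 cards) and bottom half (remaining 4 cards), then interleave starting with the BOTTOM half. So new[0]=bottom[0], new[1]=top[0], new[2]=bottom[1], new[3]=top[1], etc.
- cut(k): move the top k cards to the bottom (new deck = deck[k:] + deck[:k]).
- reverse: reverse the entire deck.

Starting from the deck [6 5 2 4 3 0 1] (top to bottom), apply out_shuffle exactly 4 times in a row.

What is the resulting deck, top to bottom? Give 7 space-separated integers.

Answer: 6 3 5 0 2 1 4

Derivation:
After op 1 (out_shuffle): [6 3 5 0 2 1 4]
After op 2 (out_shuffle): [6 2 3 1 5 4 0]
After op 3 (out_shuffle): [6 5 2 4 3 0 1]
After op 4 (out_shuffle): [6 3 5 0 2 1 4]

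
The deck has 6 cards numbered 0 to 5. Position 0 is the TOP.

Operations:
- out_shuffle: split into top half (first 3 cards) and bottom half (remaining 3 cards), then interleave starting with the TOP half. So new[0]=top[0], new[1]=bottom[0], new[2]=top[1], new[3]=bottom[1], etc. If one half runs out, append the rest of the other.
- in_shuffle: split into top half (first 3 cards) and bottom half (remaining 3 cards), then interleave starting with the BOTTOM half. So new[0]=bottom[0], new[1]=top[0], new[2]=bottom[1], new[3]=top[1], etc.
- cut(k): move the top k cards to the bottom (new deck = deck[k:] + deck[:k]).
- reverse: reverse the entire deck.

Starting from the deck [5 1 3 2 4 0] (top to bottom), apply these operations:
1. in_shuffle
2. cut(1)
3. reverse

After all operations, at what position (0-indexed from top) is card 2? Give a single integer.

After op 1 (in_shuffle): [2 5 4 1 0 3]
After op 2 (cut(1)): [5 4 1 0 3 2]
After op 3 (reverse): [2 3 0 1 4 5]
Card 2 is at position 0.

Answer: 0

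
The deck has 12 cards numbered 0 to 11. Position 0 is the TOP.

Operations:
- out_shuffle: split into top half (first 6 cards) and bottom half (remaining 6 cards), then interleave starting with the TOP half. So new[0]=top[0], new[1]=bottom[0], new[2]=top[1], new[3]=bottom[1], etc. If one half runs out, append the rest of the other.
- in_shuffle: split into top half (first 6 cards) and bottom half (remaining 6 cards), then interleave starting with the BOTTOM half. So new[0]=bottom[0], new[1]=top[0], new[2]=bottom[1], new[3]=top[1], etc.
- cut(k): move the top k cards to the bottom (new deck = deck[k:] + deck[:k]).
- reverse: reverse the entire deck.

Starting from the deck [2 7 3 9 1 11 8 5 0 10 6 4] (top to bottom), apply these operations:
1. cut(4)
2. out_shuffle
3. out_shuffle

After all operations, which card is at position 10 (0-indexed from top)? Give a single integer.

After op 1 (cut(4)): [1 11 8 5 0 10 6 4 2 7 3 9]
After op 2 (out_shuffle): [1 6 11 4 8 2 5 7 0 3 10 9]
After op 3 (out_shuffle): [1 5 6 7 11 0 4 3 8 10 2 9]
Position 10: card 2.

Answer: 2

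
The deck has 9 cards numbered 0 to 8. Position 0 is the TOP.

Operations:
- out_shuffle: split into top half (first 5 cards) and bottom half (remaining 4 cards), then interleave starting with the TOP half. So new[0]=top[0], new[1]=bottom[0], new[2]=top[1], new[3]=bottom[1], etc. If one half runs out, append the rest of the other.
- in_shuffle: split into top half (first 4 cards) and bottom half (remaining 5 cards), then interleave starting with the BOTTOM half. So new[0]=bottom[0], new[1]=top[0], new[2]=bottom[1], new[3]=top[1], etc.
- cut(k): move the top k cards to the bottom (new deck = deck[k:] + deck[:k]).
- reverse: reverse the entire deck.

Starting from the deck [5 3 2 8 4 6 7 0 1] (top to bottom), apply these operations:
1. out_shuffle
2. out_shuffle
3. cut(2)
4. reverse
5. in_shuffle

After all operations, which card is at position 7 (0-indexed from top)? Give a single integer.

Answer: 4

Derivation:
After op 1 (out_shuffle): [5 6 3 7 2 0 8 1 4]
After op 2 (out_shuffle): [5 0 6 8 3 1 7 4 2]
After op 3 (cut(2)): [6 8 3 1 7 4 2 5 0]
After op 4 (reverse): [0 5 2 4 7 1 3 8 6]
After op 5 (in_shuffle): [7 0 1 5 3 2 8 4 6]
Position 7: card 4.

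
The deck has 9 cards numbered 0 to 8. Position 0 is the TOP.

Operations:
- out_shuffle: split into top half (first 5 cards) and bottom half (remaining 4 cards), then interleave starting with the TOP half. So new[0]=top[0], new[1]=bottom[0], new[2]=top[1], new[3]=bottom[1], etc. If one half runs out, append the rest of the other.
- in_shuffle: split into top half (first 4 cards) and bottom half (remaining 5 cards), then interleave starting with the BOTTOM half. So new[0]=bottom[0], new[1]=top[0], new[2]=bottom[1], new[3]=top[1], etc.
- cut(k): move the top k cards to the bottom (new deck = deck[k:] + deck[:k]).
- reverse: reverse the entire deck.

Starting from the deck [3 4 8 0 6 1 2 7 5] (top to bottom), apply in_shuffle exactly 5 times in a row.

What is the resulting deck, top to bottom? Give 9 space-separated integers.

Answer: 4 0 1 7 3 8 6 2 5

Derivation:
After op 1 (in_shuffle): [6 3 1 4 2 8 7 0 5]
After op 2 (in_shuffle): [2 6 8 3 7 1 0 4 5]
After op 3 (in_shuffle): [7 2 1 6 0 8 4 3 5]
After op 4 (in_shuffle): [0 7 8 2 4 1 3 6 5]
After op 5 (in_shuffle): [4 0 1 7 3 8 6 2 5]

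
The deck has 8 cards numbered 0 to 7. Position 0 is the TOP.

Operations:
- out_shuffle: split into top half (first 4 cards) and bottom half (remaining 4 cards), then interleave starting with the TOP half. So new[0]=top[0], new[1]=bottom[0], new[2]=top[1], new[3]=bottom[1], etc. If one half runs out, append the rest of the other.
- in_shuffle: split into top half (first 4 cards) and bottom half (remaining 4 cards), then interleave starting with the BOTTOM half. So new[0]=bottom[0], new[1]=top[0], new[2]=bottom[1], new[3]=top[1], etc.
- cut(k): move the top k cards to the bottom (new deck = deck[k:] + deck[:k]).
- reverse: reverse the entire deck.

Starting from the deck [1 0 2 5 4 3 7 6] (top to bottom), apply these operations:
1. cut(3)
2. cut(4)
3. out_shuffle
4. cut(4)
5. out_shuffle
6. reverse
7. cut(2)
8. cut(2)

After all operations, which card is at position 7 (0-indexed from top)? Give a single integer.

After op 1 (cut(3)): [5 4 3 7 6 1 0 2]
After op 2 (cut(4)): [6 1 0 2 5 4 3 7]
After op 3 (out_shuffle): [6 5 1 4 0 3 2 7]
After op 4 (cut(4)): [0 3 2 7 6 5 1 4]
After op 5 (out_shuffle): [0 6 3 5 2 1 7 4]
After op 6 (reverse): [4 7 1 2 5 3 6 0]
After op 7 (cut(2)): [1 2 5 3 6 0 4 7]
After op 8 (cut(2)): [5 3 6 0 4 7 1 2]
Position 7: card 2.

Answer: 2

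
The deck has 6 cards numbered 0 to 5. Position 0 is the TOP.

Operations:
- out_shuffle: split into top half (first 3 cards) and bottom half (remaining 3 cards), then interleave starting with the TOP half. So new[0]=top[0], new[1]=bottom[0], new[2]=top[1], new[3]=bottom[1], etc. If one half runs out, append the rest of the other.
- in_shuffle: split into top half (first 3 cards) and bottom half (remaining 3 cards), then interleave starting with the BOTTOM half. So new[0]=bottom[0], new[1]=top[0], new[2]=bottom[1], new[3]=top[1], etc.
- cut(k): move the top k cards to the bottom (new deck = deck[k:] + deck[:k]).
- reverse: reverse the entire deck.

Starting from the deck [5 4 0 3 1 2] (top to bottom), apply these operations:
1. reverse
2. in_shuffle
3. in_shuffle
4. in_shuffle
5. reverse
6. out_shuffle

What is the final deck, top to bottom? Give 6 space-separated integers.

After op 1 (reverse): [2 1 3 0 4 5]
After op 2 (in_shuffle): [0 2 4 1 5 3]
After op 3 (in_shuffle): [1 0 5 2 3 4]
After op 4 (in_shuffle): [2 1 3 0 4 5]
After op 5 (reverse): [5 4 0 3 1 2]
After op 6 (out_shuffle): [5 3 4 1 0 2]

Answer: 5 3 4 1 0 2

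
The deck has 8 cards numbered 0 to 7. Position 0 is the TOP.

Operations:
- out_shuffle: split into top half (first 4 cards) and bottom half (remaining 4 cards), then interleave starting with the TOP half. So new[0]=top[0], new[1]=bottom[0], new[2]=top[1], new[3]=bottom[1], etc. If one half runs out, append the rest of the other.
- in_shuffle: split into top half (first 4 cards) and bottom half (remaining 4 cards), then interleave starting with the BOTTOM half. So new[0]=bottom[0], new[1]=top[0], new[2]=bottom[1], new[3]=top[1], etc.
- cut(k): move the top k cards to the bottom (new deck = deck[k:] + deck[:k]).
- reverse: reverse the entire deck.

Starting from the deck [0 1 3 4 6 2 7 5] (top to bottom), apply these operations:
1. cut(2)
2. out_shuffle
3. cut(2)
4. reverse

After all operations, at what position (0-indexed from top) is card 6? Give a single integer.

Answer: 5

Derivation:
After op 1 (cut(2)): [3 4 6 2 7 5 0 1]
After op 2 (out_shuffle): [3 7 4 5 6 0 2 1]
After op 3 (cut(2)): [4 5 6 0 2 1 3 7]
After op 4 (reverse): [7 3 1 2 0 6 5 4]
Card 6 is at position 5.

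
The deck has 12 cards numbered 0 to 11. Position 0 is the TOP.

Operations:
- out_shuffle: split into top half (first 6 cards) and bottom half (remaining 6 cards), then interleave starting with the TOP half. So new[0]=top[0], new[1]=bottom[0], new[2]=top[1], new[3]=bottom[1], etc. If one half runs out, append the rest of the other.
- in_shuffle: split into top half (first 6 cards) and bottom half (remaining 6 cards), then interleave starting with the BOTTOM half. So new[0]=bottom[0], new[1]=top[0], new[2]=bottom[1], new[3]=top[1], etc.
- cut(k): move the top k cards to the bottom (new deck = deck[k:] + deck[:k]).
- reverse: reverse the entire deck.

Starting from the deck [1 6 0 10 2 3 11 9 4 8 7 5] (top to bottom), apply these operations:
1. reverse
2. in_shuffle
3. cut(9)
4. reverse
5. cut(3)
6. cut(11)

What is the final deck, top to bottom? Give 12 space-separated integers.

Answer: 0 8 10 7 2 5 3 11 1 9 6 4

Derivation:
After op 1 (reverse): [5 7 8 4 9 11 3 2 10 0 6 1]
After op 2 (in_shuffle): [3 5 2 7 10 8 0 4 6 9 1 11]
After op 3 (cut(9)): [9 1 11 3 5 2 7 10 8 0 4 6]
After op 4 (reverse): [6 4 0 8 10 7 2 5 3 11 1 9]
After op 5 (cut(3)): [8 10 7 2 5 3 11 1 9 6 4 0]
After op 6 (cut(11)): [0 8 10 7 2 5 3 11 1 9 6 4]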